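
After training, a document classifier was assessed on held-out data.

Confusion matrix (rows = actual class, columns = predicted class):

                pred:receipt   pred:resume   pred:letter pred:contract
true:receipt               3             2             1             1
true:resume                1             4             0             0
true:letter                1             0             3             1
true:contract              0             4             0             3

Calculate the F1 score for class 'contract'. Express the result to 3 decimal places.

0.500

Treat 'contract' as positive and all other classes as negative.
F1 score = 2·TP/(2·TP+FP+FN).
contract: TP=3, FP=1+0+1=2, FN=0+4+0=4 → 6/12 = 0.5000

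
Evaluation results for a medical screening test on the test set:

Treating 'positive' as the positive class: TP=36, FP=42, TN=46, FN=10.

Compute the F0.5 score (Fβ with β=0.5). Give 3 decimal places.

0.503

Fβ = (1+β²)·TP / ((1+β²)·TP + β²·FN + FP), with β²=1/4
= 1.25·36 / (1.25·36 + 0.25·10 + 42) = 0.503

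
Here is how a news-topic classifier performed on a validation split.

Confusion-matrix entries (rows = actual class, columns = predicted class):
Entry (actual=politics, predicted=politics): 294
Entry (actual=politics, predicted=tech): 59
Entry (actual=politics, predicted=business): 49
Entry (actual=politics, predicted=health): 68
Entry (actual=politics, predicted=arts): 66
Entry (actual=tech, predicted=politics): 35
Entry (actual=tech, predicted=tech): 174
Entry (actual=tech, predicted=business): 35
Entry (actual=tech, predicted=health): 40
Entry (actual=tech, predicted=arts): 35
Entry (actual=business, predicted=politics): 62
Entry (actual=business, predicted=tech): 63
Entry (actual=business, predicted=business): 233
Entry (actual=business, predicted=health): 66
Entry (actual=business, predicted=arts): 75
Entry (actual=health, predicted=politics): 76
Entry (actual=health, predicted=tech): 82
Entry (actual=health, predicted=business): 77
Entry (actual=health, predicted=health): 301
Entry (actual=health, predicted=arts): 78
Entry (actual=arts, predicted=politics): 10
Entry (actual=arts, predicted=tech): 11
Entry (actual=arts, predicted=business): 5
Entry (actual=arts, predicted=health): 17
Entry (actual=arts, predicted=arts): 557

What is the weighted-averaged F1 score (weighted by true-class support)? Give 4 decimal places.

Per-class F1 score (2·TP/(2·TP+FP+FN)):
  politics: TP=294, FP=35+62+76+10=183, FN=59+49+68+66=242 → 588/1013 = 0.58045
  tech: TP=174, FP=59+63+82+11=215, FN=35+35+40+35=145 → 348/708 = 0.49153
  business: TP=233, FP=49+35+77+5=166, FN=62+63+66+75=266 → 466/898 = 0.51893
  health: TP=301, FP=68+40+66+17=191, FN=76+82+77+78=313 → 602/1106 = 0.54430
  arts: TP=557, FP=66+35+75+78=254, FN=10+11+5+17=43 → 1114/1411 = 0.78951
Weighted-F1 score = Σ (supportᵢ/N)·F1 scoreᵢ with N=2568: (536/2568)·0.58045 + (319/2568)·0.49153 + (499/2568)·0.51893 + (614/2568)·0.54430 + (600/2568)·0.78951 = 0.5977

0.5977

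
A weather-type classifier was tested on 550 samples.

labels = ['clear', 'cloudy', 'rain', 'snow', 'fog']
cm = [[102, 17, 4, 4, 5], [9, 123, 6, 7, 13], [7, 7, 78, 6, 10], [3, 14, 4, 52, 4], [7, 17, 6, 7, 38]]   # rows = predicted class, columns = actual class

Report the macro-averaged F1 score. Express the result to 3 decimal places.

0.696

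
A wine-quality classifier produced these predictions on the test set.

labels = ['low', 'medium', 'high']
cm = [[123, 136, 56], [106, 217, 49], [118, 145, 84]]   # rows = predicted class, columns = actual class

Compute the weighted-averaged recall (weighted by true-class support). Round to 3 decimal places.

0.410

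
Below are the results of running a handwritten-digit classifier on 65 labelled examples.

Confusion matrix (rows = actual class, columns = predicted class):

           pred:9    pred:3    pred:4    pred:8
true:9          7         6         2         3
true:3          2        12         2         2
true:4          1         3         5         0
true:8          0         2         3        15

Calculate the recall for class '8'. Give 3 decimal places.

Treat '8' as positive and all other classes as negative.
recall = TP/(TP+FN).
8: TP=15, FN=0+2+3=5 → 15/20 = 0.7500

0.750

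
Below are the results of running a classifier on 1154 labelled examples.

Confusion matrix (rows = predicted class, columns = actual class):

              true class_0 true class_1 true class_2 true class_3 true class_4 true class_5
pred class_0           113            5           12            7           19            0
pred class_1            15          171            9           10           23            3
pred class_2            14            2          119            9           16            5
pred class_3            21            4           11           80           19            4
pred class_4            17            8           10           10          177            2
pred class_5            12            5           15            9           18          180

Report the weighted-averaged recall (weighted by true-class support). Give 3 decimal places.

Per-class recall (TP/(TP+FN)):
  class_0: TP=113, FN=15+14+21+17+12=79 → 113/192 = 0.5885
  class_1: TP=171, FN=5+2+4+8+5=24 → 171/195 = 0.8769
  class_2: TP=119, FN=12+9+11+10+15=57 → 119/176 = 0.6761
  class_3: TP=80, FN=7+10+9+10+9=45 → 80/125 = 0.6400
  class_4: TP=177, FN=19+23+16+19+18=95 → 177/272 = 0.6507
  class_5: TP=180, FN=0+3+5+4+2=14 → 180/194 = 0.9278
Weighted-recall = Σ (supportᵢ/N)·recallᵢ with N=1154: (192/1154)·0.5885 + (195/1154)·0.8769 + (176/1154)·0.6761 + (125/1154)·0.6400 + (272/1154)·0.6507 + (194/1154)·0.9278 = 0.728

0.728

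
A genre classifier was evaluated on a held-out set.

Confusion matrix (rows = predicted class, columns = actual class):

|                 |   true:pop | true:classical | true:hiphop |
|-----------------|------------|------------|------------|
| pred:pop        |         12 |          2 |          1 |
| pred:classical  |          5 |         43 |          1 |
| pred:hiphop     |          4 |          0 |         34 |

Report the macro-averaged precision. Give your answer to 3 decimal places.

Per-class precision (TP/(TP+FP)):
  pop: TP=12, FP=2+1=3 → 12/15 = 0.8000
  classical: TP=43, FP=5+1=6 → 43/49 = 0.8776
  hiphop: TP=34, FP=4+0=4 → 34/38 = 0.8947
Macro-precision = mean = (0.8000 + 0.8776 + 0.8947) / 3 = 0.857

0.857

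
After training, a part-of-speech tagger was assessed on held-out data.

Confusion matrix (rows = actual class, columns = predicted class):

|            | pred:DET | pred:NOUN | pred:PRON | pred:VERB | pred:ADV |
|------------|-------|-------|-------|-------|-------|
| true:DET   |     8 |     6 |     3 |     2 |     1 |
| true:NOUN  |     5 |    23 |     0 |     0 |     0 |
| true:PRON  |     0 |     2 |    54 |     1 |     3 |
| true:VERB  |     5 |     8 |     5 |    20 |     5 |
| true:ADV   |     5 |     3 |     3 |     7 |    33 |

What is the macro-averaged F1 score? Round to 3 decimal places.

Per-class F1 score (2·TP/(2·TP+FP+FN)):
  DET: TP=8, FP=5+0+5+5=15, FN=6+3+2+1=12 → 16/43 = 0.3721
  NOUN: TP=23, FP=6+2+8+3=19, FN=5+0+0+0=5 → 46/70 = 0.6571
  PRON: TP=54, FP=3+0+5+3=11, FN=0+2+1+3=6 → 108/125 = 0.8640
  VERB: TP=20, FP=2+0+1+7=10, FN=5+8+5+5=23 → 40/73 = 0.5479
  ADV: TP=33, FP=1+0+3+5=9, FN=5+3+3+7=18 → 66/93 = 0.7097
Macro-F1 score = mean = (0.3721 + 0.6571 + 0.8640 + 0.5479 + 0.7097) / 5 = 0.630

0.630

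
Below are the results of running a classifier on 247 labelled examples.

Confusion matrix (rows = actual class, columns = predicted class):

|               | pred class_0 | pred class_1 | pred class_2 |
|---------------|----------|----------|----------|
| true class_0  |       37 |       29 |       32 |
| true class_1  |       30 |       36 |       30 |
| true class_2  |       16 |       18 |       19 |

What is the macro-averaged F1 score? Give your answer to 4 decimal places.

0.3649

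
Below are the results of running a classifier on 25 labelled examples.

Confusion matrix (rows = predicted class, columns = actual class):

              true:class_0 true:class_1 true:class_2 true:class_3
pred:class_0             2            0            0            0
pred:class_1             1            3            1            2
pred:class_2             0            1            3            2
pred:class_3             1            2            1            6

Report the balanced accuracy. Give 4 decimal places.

0.5500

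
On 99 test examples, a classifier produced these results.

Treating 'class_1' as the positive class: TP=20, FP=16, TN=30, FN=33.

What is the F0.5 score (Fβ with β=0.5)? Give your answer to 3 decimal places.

Fβ = (1+β²)·TP / ((1+β²)·TP + β²·FN + FP), with β²=1/4
= 1.25·20 / (1.25·20 + 0.25·33 + 16) = 0.508

0.508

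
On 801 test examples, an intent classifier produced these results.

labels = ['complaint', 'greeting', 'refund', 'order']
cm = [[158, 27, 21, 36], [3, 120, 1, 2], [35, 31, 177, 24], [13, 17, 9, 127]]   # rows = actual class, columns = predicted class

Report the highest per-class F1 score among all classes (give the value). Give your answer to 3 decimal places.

0.748

Per-class F1 score (2·TP/(2·TP+FP+FN)):
  complaint: TP=158, FP=3+35+13=51, FN=27+21+36=84 → 316/451 = 0.7007
  greeting: TP=120, FP=27+31+17=75, FN=3+1+2=6 → 240/321 = 0.7477
  refund: TP=177, FP=21+1+9=31, FN=35+31+24=90 → 354/475 = 0.7453
  order: TP=127, FP=36+2+24=62, FN=13+17+9=39 → 254/355 = 0.7155
Highest is class 'greeting' with F1 score = 0.748.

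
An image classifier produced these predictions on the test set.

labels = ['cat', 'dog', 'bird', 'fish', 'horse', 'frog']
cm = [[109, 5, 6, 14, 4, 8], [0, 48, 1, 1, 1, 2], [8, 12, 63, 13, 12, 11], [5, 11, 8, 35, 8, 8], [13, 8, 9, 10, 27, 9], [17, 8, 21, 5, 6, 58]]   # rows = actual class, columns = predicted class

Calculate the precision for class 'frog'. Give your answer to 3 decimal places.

0.604

precision = TP/(TP+FP).
frog: TP=58, FP=8+2+11+8+9=38 → 58/96 = 0.6042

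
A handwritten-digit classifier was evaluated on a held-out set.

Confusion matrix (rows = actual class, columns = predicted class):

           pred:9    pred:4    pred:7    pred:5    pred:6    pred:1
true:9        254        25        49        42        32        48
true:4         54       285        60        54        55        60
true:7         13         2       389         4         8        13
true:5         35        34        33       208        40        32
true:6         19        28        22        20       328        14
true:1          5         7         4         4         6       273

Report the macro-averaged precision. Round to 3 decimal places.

Per-class precision (TP/(TP+FP)):
  9: TP=254, FP=54+13+35+19+5=126 → 254/380 = 0.6684
  4: TP=285, FP=25+2+34+28+7=96 → 285/381 = 0.7480
  7: TP=389, FP=49+60+33+22+4=168 → 389/557 = 0.6984
  5: TP=208, FP=42+54+4+20+4=124 → 208/332 = 0.6265
  6: TP=328, FP=32+55+8+40+6=141 → 328/469 = 0.6994
  1: TP=273, FP=48+60+13+32+14=167 → 273/440 = 0.6205
Macro-precision = mean = (0.6684 + 0.7480 + 0.6984 + 0.6265 + 0.6994 + 0.6205) / 6 = 0.677

0.677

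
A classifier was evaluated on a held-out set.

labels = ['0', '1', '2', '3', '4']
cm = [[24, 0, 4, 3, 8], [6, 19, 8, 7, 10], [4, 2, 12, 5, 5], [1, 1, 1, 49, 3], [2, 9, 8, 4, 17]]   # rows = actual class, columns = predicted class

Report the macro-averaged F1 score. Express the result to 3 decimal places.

Per-class F1 score (2·TP/(2·TP+FP+FN)):
  0: TP=24, FP=6+4+1+2=13, FN=0+4+3+8=15 → 48/76 = 0.6316
  1: TP=19, FP=0+2+1+9=12, FN=6+8+7+10=31 → 38/81 = 0.4691
  2: TP=12, FP=4+8+1+8=21, FN=4+2+5+5=16 → 24/61 = 0.3934
  3: TP=49, FP=3+7+5+4=19, FN=1+1+1+3=6 → 98/123 = 0.7967
  4: TP=17, FP=8+10+5+3=26, FN=2+9+8+4=23 → 34/83 = 0.4096
Macro-F1 score = mean = (0.6316 + 0.4691 + 0.3934 + 0.7967 + 0.4096) / 5 = 0.540

0.540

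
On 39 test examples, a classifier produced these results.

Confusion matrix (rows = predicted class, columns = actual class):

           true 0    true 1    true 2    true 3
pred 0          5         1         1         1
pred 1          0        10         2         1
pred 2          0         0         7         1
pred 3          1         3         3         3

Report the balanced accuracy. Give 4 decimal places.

0.6465

Balanced accuracy = mean of per-class recall.
  0: recall = 5/6 = 0.83333
  1: recall = 10/14 = 0.71429
  2: recall = 7/13 = 0.53846
  3: recall = 3/6 = 0.50000
Mean = (0.83333 + 0.71429 + 0.53846 + 0.50000) / 4 = 0.6465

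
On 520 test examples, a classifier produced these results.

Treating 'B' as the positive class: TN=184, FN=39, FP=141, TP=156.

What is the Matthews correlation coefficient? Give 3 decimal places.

MCC = (TP·TN − FP·FN) / √((TP+FP)(TP+FN)(TN+FP)(TN+FN))
Numerator = 156·184 − 141·39 = 23205
Denominator = √(297·195·325·223) = √4197389625 = 64787.2644
MCC = 23205 / 64787.2644 = 0.358

0.358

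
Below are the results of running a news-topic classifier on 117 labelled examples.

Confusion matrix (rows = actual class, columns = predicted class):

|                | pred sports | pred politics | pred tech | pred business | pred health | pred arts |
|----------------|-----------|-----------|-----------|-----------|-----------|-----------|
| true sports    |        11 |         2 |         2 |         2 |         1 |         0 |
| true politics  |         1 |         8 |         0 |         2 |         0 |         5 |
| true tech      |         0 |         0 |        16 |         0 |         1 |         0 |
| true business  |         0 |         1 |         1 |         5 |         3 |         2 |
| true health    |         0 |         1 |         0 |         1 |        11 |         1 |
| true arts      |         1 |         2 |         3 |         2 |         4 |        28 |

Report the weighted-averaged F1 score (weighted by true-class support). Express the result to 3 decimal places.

Per-class F1 score (2·TP/(2·TP+FP+FN)):
  sports: TP=11, FP=1+0+0+0+1=2, FN=2+2+2+1+0=7 → 22/31 = 0.7097
  politics: TP=8, FP=2+0+1+1+2=6, FN=1+0+2+0+5=8 → 16/30 = 0.5333
  tech: TP=16, FP=2+0+1+0+3=6, FN=0+0+0+1+0=1 → 32/39 = 0.8205
  business: TP=5, FP=2+2+0+1+2=7, FN=0+1+1+3+2=7 → 10/24 = 0.4167
  health: TP=11, FP=1+0+1+3+4=9, FN=0+1+0+1+1=3 → 22/34 = 0.6471
  arts: TP=28, FP=0+5+0+2+1=8, FN=1+2+3+2+4=12 → 56/76 = 0.7368
Weighted-F1 score = Σ (supportᵢ/N)·F1 scoreᵢ with N=117: (18/117)·0.7097 + (16/117)·0.5333 + (17/117)·0.8205 + (12/117)·0.4167 + (14/117)·0.6471 + (40/117)·0.7368 = 0.673

0.673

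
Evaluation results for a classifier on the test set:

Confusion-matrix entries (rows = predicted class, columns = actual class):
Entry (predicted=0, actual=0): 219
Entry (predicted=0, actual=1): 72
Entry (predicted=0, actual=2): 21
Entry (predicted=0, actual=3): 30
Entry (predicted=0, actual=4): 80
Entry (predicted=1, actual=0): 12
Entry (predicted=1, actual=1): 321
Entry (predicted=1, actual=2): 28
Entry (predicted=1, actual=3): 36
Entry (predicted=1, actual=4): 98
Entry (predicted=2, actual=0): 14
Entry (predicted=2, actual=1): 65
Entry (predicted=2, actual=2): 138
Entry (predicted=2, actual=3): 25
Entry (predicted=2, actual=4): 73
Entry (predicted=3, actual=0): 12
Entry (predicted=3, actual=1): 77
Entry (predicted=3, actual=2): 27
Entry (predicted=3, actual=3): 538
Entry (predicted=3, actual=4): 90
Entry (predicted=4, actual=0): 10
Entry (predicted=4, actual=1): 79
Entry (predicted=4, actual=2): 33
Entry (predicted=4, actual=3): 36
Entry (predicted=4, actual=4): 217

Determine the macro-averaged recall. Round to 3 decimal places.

Per-class recall (TP/(TP+FN)):
  0: TP=219, FN=12+14+12+10=48 → 219/267 = 0.8202
  1: TP=321, FN=72+65+77+79=293 → 321/614 = 0.5228
  2: TP=138, FN=21+28+27+33=109 → 138/247 = 0.5587
  3: TP=538, FN=30+36+25+36=127 → 538/665 = 0.8090
  4: TP=217, FN=80+98+73+90=341 → 217/558 = 0.3889
Macro-recall = mean = (0.8202 + 0.5228 + 0.5587 + 0.8090 + 0.3889) / 5 = 0.620

0.620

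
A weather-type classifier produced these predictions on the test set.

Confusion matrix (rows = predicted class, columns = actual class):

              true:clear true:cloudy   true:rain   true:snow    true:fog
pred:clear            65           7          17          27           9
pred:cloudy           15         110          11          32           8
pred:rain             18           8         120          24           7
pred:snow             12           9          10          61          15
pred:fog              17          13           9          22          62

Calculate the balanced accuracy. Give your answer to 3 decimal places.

Balanced accuracy = mean of per-class recall.
  clear: recall = 65/127 = 0.5118
  cloudy: recall = 110/147 = 0.7483
  rain: recall = 120/167 = 0.7186
  snow: recall = 61/166 = 0.3675
  fog: recall = 62/101 = 0.6139
Mean = (0.5118 + 0.7483 + 0.7186 + 0.3675 + 0.6139) / 5 = 0.592

0.592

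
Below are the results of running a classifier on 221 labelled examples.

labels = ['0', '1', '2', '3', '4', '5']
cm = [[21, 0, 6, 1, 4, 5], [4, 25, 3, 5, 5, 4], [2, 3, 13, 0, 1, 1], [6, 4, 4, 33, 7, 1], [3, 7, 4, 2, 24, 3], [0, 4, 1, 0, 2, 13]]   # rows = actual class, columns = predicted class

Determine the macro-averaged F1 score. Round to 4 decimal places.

Per-class F1 score (2·TP/(2·TP+FP+FN)):
  0: TP=21, FP=4+2+6+3+0=15, FN=0+6+1+4+5=16 → 42/73 = 0.57534
  1: TP=25, FP=0+3+4+7+4=18, FN=4+3+5+5+4=21 → 50/89 = 0.56180
  2: TP=13, FP=6+3+4+4+1=18, FN=2+3+0+1+1=7 → 26/51 = 0.50980
  3: TP=33, FP=1+5+0+2+0=8, FN=6+4+4+7+1=22 → 66/96 = 0.68750
  4: TP=24, FP=4+5+1+7+2=19, FN=3+7+4+2+3=19 → 48/86 = 0.55814
  5: TP=13, FP=5+4+1+1+3=14, FN=0+4+1+0+2=7 → 26/47 = 0.55319
Macro-F1 score = mean = (0.57534 + 0.56180 + 0.50980 + 0.68750 + 0.55814 + 0.55319) / 6 = 0.5743

0.5743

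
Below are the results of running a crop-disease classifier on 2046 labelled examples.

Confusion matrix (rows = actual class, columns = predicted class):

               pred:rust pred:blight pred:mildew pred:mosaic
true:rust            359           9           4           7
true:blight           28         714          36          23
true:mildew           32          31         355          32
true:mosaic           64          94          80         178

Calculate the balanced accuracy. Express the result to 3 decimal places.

0.764

Balanced accuracy = mean of per-class recall.
  rust: recall = 359/379 = 0.9472
  blight: recall = 714/801 = 0.8914
  mildew: recall = 355/450 = 0.7889
  mosaic: recall = 178/416 = 0.4279
Mean = (0.9472 + 0.8914 + 0.7889 + 0.4279) / 4 = 0.764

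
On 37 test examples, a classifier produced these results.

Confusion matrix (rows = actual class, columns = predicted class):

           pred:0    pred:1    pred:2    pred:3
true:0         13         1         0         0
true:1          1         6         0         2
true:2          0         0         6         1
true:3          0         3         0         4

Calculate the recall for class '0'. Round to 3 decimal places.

0.929

recall = TP/(TP+FN).
0: TP=13, FN=1+0+0=1 → 13/14 = 0.9286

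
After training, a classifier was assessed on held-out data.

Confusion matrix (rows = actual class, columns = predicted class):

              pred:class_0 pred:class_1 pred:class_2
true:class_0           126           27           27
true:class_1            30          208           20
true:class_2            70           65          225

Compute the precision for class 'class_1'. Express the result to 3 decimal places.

One-vs-rest for 'class_1': TP = diagonal; FP = other classes predicted 'class_1'; FN = 'class_1' predicted as other.
precision = TP/(TP+FP).
class_1: TP=208, FP=27+65=92 → 208/300 = 0.6933

0.693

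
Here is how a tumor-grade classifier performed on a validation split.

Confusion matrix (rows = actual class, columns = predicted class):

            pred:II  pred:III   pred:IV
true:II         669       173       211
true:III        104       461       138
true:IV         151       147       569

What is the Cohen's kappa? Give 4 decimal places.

Observed agreement pₒ = trace/N = 1699/2623 = 0.64773
Expected agreement pₑ = Σ (rowᵢ·colᵢ)/N² = (1053·924 + 703·781 + 867·918)/2623² = 0.33690
κ = (pₒ − pₑ)/(1 − pₑ) = (0.64773 − 0.33690)/(1 − 0.33690) = 0.4688

0.4688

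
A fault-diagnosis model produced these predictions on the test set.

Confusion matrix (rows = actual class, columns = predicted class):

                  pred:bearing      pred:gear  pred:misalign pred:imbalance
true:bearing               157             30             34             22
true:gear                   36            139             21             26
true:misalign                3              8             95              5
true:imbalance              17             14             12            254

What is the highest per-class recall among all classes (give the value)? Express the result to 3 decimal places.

0.856

Per-class recall (TP/(TP+FN)):
  bearing: TP=157, FN=30+34+22=86 → 157/243 = 0.6461
  gear: TP=139, FN=36+21+26=83 → 139/222 = 0.6261
  misalign: TP=95, FN=3+8+5=16 → 95/111 = 0.8559
  imbalance: TP=254, FN=17+14+12=43 → 254/297 = 0.8552
Highest is class 'misalign' with recall = 0.856.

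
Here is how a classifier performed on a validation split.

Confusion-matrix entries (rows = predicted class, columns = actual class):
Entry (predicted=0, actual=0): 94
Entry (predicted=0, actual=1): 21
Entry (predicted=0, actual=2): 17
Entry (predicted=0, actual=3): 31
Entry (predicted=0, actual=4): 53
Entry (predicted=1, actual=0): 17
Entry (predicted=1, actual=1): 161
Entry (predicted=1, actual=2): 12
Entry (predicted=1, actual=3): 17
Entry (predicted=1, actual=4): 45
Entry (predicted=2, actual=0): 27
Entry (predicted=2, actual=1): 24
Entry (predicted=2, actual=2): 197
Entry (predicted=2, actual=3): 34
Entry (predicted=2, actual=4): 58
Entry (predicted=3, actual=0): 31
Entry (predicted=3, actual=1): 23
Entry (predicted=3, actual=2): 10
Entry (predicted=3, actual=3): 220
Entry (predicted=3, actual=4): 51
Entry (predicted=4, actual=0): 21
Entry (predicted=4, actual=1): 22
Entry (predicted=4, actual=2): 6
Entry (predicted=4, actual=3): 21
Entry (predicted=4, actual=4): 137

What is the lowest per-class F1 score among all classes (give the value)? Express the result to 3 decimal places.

0.463

Per-class F1 score (2·TP/(2·TP+FP+FN)):
  0: TP=94, FP=21+17+31+53=122, FN=17+27+31+21=96 → 188/406 = 0.4631
  1: TP=161, FP=17+12+17+45=91, FN=21+24+23+22=90 → 322/503 = 0.6402
  2: TP=197, FP=27+24+34+58=143, FN=17+12+10+6=45 → 394/582 = 0.6770
  3: TP=220, FP=31+23+10+51=115, FN=31+17+34+21=103 → 440/658 = 0.6687
  4: TP=137, FP=21+22+6+21=70, FN=53+45+58+51=207 → 274/551 = 0.4973
Lowest is class '0' with F1 score = 0.463.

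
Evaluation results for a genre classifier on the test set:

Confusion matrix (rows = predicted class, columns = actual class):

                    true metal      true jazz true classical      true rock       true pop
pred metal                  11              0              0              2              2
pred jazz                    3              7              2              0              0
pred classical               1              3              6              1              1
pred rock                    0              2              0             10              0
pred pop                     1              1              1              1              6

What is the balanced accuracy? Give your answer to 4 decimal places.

0.6547

Balanced accuracy = mean of per-class recall.
  metal: recall = 11/16 = 0.68750
  jazz: recall = 7/13 = 0.53846
  classical: recall = 6/9 = 0.66667
  rock: recall = 10/14 = 0.71429
  pop: recall = 6/9 = 0.66667
Mean = (0.68750 + 0.53846 + 0.66667 + 0.71429 + 0.66667) / 5 = 0.6547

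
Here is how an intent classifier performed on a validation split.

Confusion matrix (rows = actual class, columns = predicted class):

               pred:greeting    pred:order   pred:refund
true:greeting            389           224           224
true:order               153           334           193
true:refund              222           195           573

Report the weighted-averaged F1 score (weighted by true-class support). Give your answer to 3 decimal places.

0.517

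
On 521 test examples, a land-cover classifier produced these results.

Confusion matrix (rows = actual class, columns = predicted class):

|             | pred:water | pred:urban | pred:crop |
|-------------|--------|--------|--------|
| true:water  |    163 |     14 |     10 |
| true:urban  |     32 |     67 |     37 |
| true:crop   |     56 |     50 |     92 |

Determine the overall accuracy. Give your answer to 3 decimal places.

0.618

Accuracy = trace / total = (163+67+92=322) / 521 = 322/521 = 0.618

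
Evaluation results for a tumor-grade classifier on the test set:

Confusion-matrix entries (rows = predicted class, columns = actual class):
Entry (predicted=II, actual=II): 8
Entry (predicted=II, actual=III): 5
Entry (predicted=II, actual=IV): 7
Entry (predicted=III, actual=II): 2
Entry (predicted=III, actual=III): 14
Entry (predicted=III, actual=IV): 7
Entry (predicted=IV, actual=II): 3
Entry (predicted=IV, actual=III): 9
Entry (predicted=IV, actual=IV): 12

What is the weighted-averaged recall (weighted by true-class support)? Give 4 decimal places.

Per-class recall (TP/(TP+FN)):
  II: TP=8, FN=2+3=5 → 8/13 = 0.61538
  III: TP=14, FN=5+9=14 → 14/28 = 0.50000
  IV: TP=12, FN=7+7=14 → 12/26 = 0.46154
Weighted-recall = Σ (supportᵢ/N)·recallᵢ with N=67: (13/67)·0.61538 + (28/67)·0.50000 + (26/67)·0.46154 = 0.5075

0.5075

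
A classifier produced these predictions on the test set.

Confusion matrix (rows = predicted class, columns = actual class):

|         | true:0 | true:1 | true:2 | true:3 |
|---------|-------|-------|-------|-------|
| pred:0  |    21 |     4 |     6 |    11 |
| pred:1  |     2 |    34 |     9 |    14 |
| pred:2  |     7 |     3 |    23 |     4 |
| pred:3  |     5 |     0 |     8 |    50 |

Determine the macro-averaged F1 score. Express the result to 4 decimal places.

0.6210

Per-class F1 score (2·TP/(2·TP+FP+FN)):
  0: TP=21, FP=4+6+11=21, FN=2+7+5=14 → 42/77 = 0.54545
  1: TP=34, FP=2+9+14=25, FN=4+3+0=7 → 68/100 = 0.68000
  2: TP=23, FP=7+3+4=14, FN=6+9+8=23 → 46/83 = 0.55422
  3: TP=50, FP=5+0+8=13, FN=11+14+4=29 → 100/142 = 0.70423
Macro-F1 score = mean = (0.54545 + 0.68000 + 0.55422 + 0.70423) / 4 = 0.6210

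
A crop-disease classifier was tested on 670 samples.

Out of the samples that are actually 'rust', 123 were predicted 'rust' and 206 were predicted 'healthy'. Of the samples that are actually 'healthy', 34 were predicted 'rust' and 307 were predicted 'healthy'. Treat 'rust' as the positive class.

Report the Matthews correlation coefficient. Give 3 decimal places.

0.324

MCC = (TP·TN − FP·FN) / √((TP+FP)(TP+FN)(TN+FP)(TN+FN))
Numerator = 123·307 − 34·206 = 30757
Denominator = √(157·329·341·513) = √9035814249 = 95056.9001
MCC = 30757 / 95056.9001 = 0.324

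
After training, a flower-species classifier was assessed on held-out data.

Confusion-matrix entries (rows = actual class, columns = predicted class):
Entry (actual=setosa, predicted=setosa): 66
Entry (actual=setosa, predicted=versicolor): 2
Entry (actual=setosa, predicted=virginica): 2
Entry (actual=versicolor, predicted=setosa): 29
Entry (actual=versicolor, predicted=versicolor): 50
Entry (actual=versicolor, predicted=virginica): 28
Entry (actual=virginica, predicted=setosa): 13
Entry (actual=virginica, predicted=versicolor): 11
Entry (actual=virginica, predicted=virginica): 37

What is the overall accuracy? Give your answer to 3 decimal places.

Accuracy = trace / total = (66+50+37=153) / 238 = 153/238 = 0.643

0.643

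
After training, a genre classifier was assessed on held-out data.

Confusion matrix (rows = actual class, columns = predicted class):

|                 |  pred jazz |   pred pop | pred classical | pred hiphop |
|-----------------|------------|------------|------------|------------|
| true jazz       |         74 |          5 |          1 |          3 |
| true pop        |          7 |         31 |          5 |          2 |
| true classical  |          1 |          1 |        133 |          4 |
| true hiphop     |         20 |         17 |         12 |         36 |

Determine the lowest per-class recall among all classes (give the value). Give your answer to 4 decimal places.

Per-class recall (TP/(TP+FN)):
  jazz: TP=74, FN=5+1+3=9 → 74/83 = 0.89157
  pop: TP=31, FN=7+5+2=14 → 31/45 = 0.68889
  classical: TP=133, FN=1+1+4=6 → 133/139 = 0.95683
  hiphop: TP=36, FN=20+17+12=49 → 36/85 = 0.42353
Lowest is class 'hiphop' with recall = 0.4235.

0.4235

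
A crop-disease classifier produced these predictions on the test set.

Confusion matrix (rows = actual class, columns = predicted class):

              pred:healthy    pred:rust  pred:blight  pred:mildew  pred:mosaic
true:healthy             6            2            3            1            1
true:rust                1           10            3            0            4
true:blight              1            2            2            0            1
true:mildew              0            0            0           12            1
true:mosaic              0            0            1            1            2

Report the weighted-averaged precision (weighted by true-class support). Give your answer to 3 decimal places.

0.666

Per-class precision (TP/(TP+FP)):
  healthy: TP=6, FP=1+1+0+0=2 → 6/8 = 0.7500
  rust: TP=10, FP=2+2+0+0=4 → 10/14 = 0.7143
  blight: TP=2, FP=3+3+0+1=7 → 2/9 = 0.2222
  mildew: TP=12, FP=1+0+0+1=2 → 12/14 = 0.8571
  mosaic: TP=2, FP=1+4+1+1=7 → 2/9 = 0.2222
Weighted-precision = Σ (supportᵢ/N)·precisionᵢ with N=54: (13/54)·0.7500 + (18/54)·0.7143 + (6/54)·0.2222 + (13/54)·0.8571 + (4/54)·0.2222 = 0.666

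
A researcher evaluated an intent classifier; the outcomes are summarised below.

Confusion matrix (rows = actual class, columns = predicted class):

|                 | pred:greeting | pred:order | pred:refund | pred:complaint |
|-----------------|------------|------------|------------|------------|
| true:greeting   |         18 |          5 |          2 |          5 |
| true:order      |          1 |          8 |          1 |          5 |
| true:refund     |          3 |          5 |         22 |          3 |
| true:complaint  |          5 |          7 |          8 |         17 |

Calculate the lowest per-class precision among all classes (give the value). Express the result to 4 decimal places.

Per-class precision (TP/(TP+FP)):
  greeting: TP=18, FP=1+3+5=9 → 18/27 = 0.66667
  order: TP=8, FP=5+5+7=17 → 8/25 = 0.32000
  refund: TP=22, FP=2+1+8=11 → 22/33 = 0.66667
  complaint: TP=17, FP=5+5+3=13 → 17/30 = 0.56667
Lowest is class 'order' with precision = 0.3200.

0.3200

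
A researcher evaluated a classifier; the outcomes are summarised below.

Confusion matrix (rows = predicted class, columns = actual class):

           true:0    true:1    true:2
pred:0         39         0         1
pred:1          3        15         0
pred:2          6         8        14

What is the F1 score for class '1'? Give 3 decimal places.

0.732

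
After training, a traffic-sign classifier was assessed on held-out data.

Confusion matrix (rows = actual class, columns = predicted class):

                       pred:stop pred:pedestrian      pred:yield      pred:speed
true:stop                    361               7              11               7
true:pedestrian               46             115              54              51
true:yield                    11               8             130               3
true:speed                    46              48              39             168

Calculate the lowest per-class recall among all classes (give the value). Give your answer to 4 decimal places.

0.4323

Per-class recall (TP/(TP+FN)):
  stop: TP=361, FN=7+11+7=25 → 361/386 = 0.93523
  pedestrian: TP=115, FN=46+54+51=151 → 115/266 = 0.43233
  yield: TP=130, FN=11+8+3=22 → 130/152 = 0.85526
  speed: TP=168, FN=46+48+39=133 → 168/301 = 0.55814
Lowest is class 'pedestrian' with recall = 0.4323.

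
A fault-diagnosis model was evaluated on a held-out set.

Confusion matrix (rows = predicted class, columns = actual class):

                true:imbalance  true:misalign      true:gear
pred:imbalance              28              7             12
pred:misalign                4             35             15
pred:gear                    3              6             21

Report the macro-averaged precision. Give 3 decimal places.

0.648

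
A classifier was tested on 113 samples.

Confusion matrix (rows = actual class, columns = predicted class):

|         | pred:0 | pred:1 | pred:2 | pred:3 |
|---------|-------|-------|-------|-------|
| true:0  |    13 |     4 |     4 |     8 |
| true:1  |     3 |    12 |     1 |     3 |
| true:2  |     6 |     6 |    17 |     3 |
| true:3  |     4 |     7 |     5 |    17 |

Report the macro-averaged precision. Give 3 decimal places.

Per-class precision (TP/(TP+FP)):
  0: TP=13, FP=3+6+4=13 → 13/26 = 0.5000
  1: TP=12, FP=4+6+7=17 → 12/29 = 0.4138
  2: TP=17, FP=4+1+5=10 → 17/27 = 0.6296
  3: TP=17, FP=8+3+3=14 → 17/31 = 0.5484
Macro-precision = mean = (0.5000 + 0.4138 + 0.6296 + 0.5484) / 4 = 0.523

0.523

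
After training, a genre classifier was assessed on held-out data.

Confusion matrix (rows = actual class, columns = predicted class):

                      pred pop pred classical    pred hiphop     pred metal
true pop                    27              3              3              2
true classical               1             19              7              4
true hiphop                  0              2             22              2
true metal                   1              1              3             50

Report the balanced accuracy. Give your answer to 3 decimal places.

0.785

Balanced accuracy = mean of per-class recall.
  pop: recall = 27/35 = 0.7714
  classical: recall = 19/31 = 0.6129
  hiphop: recall = 22/26 = 0.8462
  metal: recall = 50/55 = 0.9091
Mean = (0.7714 + 0.6129 + 0.8462 + 0.9091) / 4 = 0.785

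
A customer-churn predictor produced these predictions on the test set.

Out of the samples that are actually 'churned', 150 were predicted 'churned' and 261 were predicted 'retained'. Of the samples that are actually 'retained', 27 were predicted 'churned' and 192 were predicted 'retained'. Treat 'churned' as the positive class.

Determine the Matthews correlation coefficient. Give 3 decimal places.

0.256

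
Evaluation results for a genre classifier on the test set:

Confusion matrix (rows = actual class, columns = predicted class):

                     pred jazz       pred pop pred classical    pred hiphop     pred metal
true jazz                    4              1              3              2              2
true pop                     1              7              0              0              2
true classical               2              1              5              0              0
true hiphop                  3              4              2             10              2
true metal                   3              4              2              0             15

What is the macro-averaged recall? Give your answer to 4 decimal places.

0.5519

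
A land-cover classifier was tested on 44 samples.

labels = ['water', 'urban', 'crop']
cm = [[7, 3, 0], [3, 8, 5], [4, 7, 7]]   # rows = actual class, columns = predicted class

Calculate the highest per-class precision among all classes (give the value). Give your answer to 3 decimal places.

Per-class precision (TP/(TP+FP)):
  water: TP=7, FP=3+4=7 → 7/14 = 0.5000
  urban: TP=8, FP=3+7=10 → 8/18 = 0.4444
  crop: TP=7, FP=0+5=5 → 7/12 = 0.5833
Highest is class 'crop' with precision = 0.583.

0.583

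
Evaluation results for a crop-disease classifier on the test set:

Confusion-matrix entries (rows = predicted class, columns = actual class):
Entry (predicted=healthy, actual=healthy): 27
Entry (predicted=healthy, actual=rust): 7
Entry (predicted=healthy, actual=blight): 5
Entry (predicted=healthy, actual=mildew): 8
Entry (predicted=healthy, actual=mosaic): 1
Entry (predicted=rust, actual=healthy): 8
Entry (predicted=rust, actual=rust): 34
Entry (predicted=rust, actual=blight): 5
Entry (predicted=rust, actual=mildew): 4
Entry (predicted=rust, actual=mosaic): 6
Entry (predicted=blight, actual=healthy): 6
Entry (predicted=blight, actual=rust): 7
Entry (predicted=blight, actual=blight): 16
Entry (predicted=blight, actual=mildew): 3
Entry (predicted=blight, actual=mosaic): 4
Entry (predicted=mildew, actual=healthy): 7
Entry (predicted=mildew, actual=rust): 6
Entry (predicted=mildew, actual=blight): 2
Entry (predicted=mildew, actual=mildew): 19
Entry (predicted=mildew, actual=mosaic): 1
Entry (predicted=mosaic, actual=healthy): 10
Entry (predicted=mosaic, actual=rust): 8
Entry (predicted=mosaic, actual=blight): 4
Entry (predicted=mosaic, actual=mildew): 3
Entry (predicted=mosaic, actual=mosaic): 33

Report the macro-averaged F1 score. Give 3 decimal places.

0.544

Per-class F1 score (2·TP/(2·TP+FP+FN)):
  healthy: TP=27, FP=7+5+8+1=21, FN=8+6+7+10=31 → 54/106 = 0.5094
  rust: TP=34, FP=8+5+4+6=23, FN=7+7+6+8=28 → 68/119 = 0.5714
  blight: TP=16, FP=6+7+3+4=20, FN=5+5+2+4=16 → 32/68 = 0.4706
  mildew: TP=19, FP=7+6+2+1=16, FN=8+4+3+3=18 → 38/72 = 0.5278
  mosaic: TP=33, FP=10+8+4+3=25, FN=1+6+4+1=12 → 66/103 = 0.6408
Macro-F1 score = mean = (0.5094 + 0.5714 + 0.4706 + 0.5278 + 0.6408) / 5 = 0.544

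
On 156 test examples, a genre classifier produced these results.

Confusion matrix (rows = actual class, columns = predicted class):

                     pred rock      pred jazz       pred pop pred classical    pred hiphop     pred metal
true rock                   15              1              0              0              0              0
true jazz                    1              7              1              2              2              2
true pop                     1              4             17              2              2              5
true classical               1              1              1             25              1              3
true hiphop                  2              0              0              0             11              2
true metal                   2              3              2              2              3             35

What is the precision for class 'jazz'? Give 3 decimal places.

Treat 'jazz' as positive and all other classes as negative.
precision = TP/(TP+FP).
jazz: TP=7, FP=1+4+1+0+3=9 → 7/16 = 0.4375

0.438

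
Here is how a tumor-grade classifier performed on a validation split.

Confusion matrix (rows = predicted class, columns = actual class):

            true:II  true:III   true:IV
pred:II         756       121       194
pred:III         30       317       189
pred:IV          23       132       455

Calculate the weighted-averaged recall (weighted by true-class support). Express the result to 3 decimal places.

0.689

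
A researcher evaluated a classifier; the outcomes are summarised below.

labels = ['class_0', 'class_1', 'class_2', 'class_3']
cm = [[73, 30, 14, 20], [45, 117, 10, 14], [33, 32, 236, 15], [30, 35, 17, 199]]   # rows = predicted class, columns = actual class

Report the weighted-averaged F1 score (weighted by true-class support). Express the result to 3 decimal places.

Per-class F1 score (2·TP/(2·TP+FP+FN)):
  class_0: TP=73, FP=30+14+20=64, FN=45+33+30=108 → 146/318 = 0.4591
  class_1: TP=117, FP=45+10+14=69, FN=30+32+35=97 → 234/400 = 0.5850
  class_2: TP=236, FP=33+32+15=80, FN=14+10+17=41 → 472/593 = 0.7960
  class_3: TP=199, FP=30+35+17=82, FN=20+14+15=49 → 398/529 = 0.7524
Weighted-F1 score = Σ (supportᵢ/N)·F1 scoreᵢ with N=920: (181/920)·0.4591 + (214/920)·0.5850 + (277/920)·0.7960 + (248/920)·0.7524 = 0.669

0.669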